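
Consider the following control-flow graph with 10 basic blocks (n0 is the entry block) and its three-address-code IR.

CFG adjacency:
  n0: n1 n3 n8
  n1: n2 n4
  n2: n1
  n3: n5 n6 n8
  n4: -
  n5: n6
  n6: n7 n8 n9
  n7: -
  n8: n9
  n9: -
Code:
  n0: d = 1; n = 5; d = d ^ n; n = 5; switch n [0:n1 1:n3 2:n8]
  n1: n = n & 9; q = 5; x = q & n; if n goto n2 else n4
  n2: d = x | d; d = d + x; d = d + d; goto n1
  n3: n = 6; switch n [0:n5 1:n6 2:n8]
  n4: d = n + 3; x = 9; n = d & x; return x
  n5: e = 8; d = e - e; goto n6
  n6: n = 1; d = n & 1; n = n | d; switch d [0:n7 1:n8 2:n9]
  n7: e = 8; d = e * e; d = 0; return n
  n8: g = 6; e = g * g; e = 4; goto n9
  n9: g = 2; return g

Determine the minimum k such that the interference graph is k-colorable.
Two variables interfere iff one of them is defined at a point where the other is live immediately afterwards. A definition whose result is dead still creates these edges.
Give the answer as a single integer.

Block summaries:
  n0: {d,n} / ∅
  n1: {n,q,x} / {n}
  n2: {d} / {d,x}
  n3: {n} / ∅
  n4: {d,n,x} / {n}
  n5: {d,e} / ∅
  n6: {d,n} / ∅
  n7: {d,e} / {n}
  n8: {e,g} / ∅
  n9: {g} / ∅

Live sets:
  n0 li=∅ lo={d,n}
  n1 li={d,n} lo={d,n,x}
  n2 li={d,n,x} lo={d,n}
  n3 li=∅ lo=∅
  n4 li={n} lo=∅
  n5 li=∅ lo=∅
  n6 li=∅ lo={n}
  n7 li={n} lo=∅
  n8 li=∅ lo=∅
  n9 li=∅ lo=∅

Interference:
  d — {n,q,x}
  e — {n}
  g — ∅
  n — {d,e,q,x}
  q — {d,n}
  x — {d,n}

Registers:
  lower bound: {d,n,q} mutually conflict ⇒ χ ≥ 3
  3-colouring: r0={g,n}  r1={d,e}  r2={q,x}
  χ = 3

Answer: 3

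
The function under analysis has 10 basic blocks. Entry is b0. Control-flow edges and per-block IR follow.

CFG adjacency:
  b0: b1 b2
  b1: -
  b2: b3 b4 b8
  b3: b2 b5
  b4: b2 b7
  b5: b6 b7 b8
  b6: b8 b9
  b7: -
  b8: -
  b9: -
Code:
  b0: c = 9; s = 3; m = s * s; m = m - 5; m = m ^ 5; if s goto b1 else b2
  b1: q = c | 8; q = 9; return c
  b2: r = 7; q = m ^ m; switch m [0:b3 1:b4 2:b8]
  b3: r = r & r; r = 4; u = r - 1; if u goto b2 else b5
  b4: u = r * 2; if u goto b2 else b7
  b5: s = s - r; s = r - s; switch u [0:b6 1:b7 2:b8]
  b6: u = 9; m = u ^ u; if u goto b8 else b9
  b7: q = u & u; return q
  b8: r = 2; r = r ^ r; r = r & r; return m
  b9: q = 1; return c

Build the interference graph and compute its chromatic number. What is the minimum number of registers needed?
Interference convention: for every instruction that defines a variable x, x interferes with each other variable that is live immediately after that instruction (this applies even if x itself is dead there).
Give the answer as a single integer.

Answer: 5

Analysis:
Per-block:
  b0: {c,m,s} / ∅
  b1: {q} / {c}
  b2: {q,r} / {m}
  b3: {r,u} / {r}
  b4: {u} / {r}
  b5: {s} / {r,s,u}
  b6: {m,u} / ∅
  b7: {q} / {u}
  b8: {r} / {m}
  b9: {q} / {c}

Live sets:
  live b0: ∅→{c,m,s}
  live b1: {c}→∅
  live b2: {c,m,s}→{c,m,r,s}
  live b3: {c,m,r,s}→{c,m,r,s,u}
  live b4: {c,m,r,s}→{c,m,s,u}
  live b5: {c,m,r,s,u}→{c,m,u}
  live b6: {c}→{c,m}
  live b7: {u}→∅
  live b8: {m}→∅
  live b9: {c}→∅

Interfere edges:
  c — {m,q,r,s,u}
  m — {c,q,r,s,u}
  q — {c,m,r,s}
  r — {c,m,q,s,u}
  s — {c,m,q,r,u}
  u — {c,m,r,s}

Colouring:
  {c,m,q,r,s} pairwise interfere (5-clique) ⇒ χ ≥ 5
  5-colouring: R0={c}  R1={m}  R2={r}  R3={s}  R4={q,u}
  χ = 5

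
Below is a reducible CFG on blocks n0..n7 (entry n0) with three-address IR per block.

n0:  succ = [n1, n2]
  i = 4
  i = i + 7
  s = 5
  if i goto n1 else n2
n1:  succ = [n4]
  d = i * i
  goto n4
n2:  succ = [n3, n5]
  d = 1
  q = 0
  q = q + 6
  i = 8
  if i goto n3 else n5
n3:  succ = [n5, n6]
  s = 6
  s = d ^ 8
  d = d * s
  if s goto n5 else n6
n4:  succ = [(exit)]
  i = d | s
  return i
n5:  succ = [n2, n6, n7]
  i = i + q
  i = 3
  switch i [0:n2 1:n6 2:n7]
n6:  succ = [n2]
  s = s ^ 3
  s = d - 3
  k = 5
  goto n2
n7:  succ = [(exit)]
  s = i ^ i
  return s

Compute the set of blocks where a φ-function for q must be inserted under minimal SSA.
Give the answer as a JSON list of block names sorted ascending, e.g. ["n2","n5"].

idom tree: n1←n0 n2←n0 n3←n2 n4←n1 n5←n2 n6←n2 n7←n5
Dom at joins:
  n2: preds {n0,n5,n6}: {n0} ∩ {n0,n2,n5} ∩ {n0,n2,n6} = {n0}; idom=n0
  n5: preds {n2,n3}: {n0,n2} ∩ {n0,n2,n3} = {n0,n2}; idom=n2
  n6: preds {n3,n5}: {n0,n2,n3} ∩ {n0,n2,n5} = {n0,n2}; idom=n2

DF derivation:
  join n2 pred n0: · stop@n0
  join n2 pred n5: n5→n2 stop@n0
  join n2 pred n6: n6→n2 stop@n0
  join n5 pred n2: · stop@n2
  join n5 pred n3: n3 stop@n2
  join n6 pred n3: n3 stop@n2
  join n6 pred n5: n5 stop@n2
  n0 → ∅
  n1 → ∅
  n2 → {n2}
  n3 → {n5,n6}
  n4 → ∅
  n5 → {n2,n6}
  n6 → {n2}
  n7 → ∅

φ for q: defs {n2}
  DF⁺ = {n2}

Answer: ["n2"]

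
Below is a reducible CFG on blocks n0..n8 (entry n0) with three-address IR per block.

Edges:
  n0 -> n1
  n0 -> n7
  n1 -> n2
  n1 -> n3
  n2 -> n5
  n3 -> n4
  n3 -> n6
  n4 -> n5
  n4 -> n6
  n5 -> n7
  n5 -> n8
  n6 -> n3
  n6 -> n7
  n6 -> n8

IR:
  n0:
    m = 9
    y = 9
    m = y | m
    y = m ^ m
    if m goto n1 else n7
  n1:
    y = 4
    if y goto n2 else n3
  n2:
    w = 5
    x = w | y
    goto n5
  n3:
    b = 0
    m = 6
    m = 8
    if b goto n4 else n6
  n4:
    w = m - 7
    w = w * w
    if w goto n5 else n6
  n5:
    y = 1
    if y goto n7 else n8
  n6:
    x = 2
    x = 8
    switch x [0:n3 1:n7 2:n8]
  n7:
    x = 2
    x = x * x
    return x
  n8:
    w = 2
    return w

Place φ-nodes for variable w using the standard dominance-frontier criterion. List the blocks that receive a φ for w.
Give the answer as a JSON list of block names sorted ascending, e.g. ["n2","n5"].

Answer: ["n3", "n5", "n6", "n7", "n8"]

Analysis:
idom tree: n1←n0 n2←n1 n3←n1 n4←n3 n5←n1 n6←n3 n7←n0 n8←n1
Dom at joins:
  n3: preds {n1,n6}: {n0,n1} ∩ {n0,n1,n3,n6} = {n0,n1}; idom=n1
  n5: preds {n2,n4}: {n0,n1,n2} ∩ {n0,n1,n3,n4} = {n0,n1}; idom=n1
  n6: preds {n3,n4}: {n0,n1,n3} ∩ {n0,n1,n3,n4} = {n0,n1,n3}; idom=n3
  n7: preds {n0,n5,n6}: {n0} ∩ {n0,n1,n5} ∩ {n0,n1,n3,n6} = {n0}; idom=n0
  n8: preds {n5,n6}: {n0,n1,n5} ∩ {n0,n1,n3,n6} = {n0,n1}; idom=n1

DF walk-up:
  join n3 pred n1: · stop@n1
  join n3 pred n6: n6→n3 stop@n1
  join n5 pred n2: n2 stop@n1
  join n5 pred n4: n4→n3 stop@n1
  join n6 pred n3: · stop@n3
  join n6 pred n4: n4 stop@n3
  join n7 pred n0: · stop@n0
  join n7 pred n5: n5→n1 stop@n0
  join n7 pred n6: n6→n3→n1 stop@n0
  join n8 pred n5: n5 stop@n1
  join n8 pred n6: n6→n3 stop@n1
  DF(n0)=∅
  DF(n1)={n7}
  DF(n2)={n5}
  DF(n3)={n3,n5,n7,n8}
  DF(n4)={n5,n6}
  DF(n5)={n7,n8}
  DF(n6)={n3,n7,n8}
  DF(n7)=∅
  DF(n8)=∅

φ for w: defs {n2,n4,n8}
  DF⁺ = {n3,n5,n6,n7,n8}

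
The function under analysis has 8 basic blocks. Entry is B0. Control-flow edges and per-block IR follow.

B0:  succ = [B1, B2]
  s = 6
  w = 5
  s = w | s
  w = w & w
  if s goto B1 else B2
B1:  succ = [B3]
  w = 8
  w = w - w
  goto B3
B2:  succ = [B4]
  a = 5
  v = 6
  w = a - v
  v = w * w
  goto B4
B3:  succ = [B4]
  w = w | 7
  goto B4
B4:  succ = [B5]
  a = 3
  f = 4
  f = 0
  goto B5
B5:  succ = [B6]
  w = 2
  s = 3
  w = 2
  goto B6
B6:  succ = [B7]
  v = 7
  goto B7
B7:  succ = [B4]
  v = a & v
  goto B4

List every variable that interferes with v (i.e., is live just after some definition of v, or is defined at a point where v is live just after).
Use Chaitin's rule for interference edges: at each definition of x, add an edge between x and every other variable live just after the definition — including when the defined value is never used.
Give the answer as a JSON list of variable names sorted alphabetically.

Answer: ["a"]

Analysis:
def/use:
  B0: {s,w} / ∅
  B1: {w} / ∅
  B2: {a,v,w} / ∅
  B3: {w} / {w}
  B4: {a,f} / ∅
  B5: {s,w} / ∅
  B6: {v} / ∅
  B7: {v} / {a,v}

Live sets:
  B0: in=∅ out=∅
  B1: in=∅ out={w}
  B2: in=∅ out=∅
  B3: in={w} out=∅
  B4: in=∅ out={a}
  B5: in={a} out={a}
  B6: in={a} out={a,v}
  B7: in={a,v} out=∅

Interference:
  a↔{f,s,v,w}
  f↔{a}
  s↔{a,w}
  v↔{a}
  w↔{a,s}

N(v) = ["a"]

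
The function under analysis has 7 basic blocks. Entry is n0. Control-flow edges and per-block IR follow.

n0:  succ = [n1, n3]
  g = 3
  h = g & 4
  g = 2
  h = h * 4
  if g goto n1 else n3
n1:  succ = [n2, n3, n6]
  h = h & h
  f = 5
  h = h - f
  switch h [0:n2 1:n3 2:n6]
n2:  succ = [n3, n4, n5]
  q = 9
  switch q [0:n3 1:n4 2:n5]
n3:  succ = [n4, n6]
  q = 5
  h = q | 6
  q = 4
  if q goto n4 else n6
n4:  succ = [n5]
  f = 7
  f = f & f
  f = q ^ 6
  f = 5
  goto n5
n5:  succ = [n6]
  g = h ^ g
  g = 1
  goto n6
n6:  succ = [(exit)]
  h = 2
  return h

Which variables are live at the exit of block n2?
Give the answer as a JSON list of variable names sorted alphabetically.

Answer: ["g", "h", "q"]

Working:
Block summaries:
  n0: {g,h} / ∅
  n1: {f,h} / {h}
  n2: {q} / ∅
  n3: {h,q} / ∅
  n4: {f} / {q}
  n5: {g} / {g,h}
  n6: {h} / ∅

Live sets:
  n0 li=∅ lo={g,h}
  n1 li={g,h} lo={g,h}
  n2 li={g,h} lo={g,h,q}
  n3 li={g} lo={g,h,q}
  n4 li={g,h,q} lo={g,h}
  n5 li={g,h} lo=∅
  n6 li=∅ lo=∅

live-out(n2) = ["g", "h", "q"]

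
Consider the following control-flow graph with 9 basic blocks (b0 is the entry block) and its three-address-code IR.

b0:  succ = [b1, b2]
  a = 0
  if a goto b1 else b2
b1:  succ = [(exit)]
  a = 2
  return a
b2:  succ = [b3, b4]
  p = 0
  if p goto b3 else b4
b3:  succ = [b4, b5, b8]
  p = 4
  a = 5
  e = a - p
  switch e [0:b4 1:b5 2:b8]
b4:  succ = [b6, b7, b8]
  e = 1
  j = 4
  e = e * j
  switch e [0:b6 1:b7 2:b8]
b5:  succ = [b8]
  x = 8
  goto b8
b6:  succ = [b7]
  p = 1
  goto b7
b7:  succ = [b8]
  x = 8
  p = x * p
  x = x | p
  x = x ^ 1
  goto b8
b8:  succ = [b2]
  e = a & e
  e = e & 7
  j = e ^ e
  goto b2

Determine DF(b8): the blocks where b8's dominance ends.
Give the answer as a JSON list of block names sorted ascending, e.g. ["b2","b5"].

idom tree: b1←b0 b2←b0 b3←b2 b4←b2 b5←b3 b6←b4 b7←b4 b8←b2
Join-block Dom:
  b2: preds {b0,b8}: {b0} ∩ {b0,b2,b8} = {b0}; idom=b0
  b4: preds {b2,b3}: {b0,b2} ∩ {b0,b2,b3} = {b0,b2}; idom=b2
  b7: preds {b4,b6}: {b0,b2,b4} ∩ {b0,b2,b4,b6} = {b0,b2,b4}; idom=b4
  b8: preds {b3,b4,b5,b7}: {b0,b2,b3} ∩ {b0,b2,b4} ∩ {b0,b2,b3,b5} ∩ {b0,b2,b4,b7} = {b0,b2}; idom=b2

Frontier:
  b2←b0: walk · to b0
  b2←b8: walk b8→b2 to b0
  b4←b2: walk · to b2
  b4←b3: walk b3 to b2
  b7←b4: walk · to b4
  b7←b6: walk b6 to b4
  b8←b3: walk b3 to b2
  b8←b4: walk b4 to b2
  b8←b5: walk b5→b3 to b2
  b8←b7: walk b7→b4 to b2
  DF(b0)=∅
  DF(b1)=∅
  DF(b2)={b2}
  DF(b3)={b4,b8}
  DF(b4)={b8}
  DF(b5)={b8}
  DF(b6)={b7}
  DF(b7)={b8}
  DF(b8)={b2}

DF(b8) = ["b2"]

Answer: ["b2"]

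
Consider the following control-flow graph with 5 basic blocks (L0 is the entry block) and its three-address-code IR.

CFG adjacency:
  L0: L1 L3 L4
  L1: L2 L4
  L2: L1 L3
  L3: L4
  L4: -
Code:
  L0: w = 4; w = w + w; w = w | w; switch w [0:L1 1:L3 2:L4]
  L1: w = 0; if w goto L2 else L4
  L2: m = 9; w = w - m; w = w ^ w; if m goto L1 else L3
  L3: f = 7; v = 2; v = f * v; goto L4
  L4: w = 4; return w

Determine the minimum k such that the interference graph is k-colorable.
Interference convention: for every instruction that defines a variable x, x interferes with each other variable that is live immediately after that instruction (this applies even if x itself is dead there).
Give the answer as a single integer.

Per-block:
  L0 def {w} use ∅
  L1 def {w} use ∅
  L2 def {m,w} use {w}
  L3 def {f,v} use ∅
  L4 def {w} use ∅

Live sets:
  live L0: ∅→∅
  live L1: ∅→{w}
  live L2: {w}→∅
  live L3: ∅→∅
  live L4: ∅→∅

Interference:
  f: {v}
  m: {w}
  v: {f}
  w: {m}

Colouring:
  lower bound: {f,v} mutually conflict ⇒ χ ≥ 2
  2-colouring: r0={f,m}  r1={v,w}
  χ = 2

Answer: 2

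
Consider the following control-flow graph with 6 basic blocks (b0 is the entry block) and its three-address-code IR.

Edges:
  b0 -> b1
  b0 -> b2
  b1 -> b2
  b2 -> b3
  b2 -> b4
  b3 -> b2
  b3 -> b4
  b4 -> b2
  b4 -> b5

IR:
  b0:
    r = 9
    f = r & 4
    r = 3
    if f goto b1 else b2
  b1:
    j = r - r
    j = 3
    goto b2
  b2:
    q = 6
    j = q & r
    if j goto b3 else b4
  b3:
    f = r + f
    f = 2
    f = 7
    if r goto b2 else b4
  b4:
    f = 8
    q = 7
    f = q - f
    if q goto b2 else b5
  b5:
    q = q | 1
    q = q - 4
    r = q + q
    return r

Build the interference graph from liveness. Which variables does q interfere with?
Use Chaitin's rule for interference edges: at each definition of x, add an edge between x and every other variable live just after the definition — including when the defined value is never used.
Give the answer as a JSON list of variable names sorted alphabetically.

Per-block:
  b0: {f,r} / ∅
  b1: {j} / {r}
  b2: {j,q} / {r}
  b3: {f} / {f,r}
  b4: {f,q} / ∅
  b5: {q,r} / {q}

Liveness:
  b0: in=∅ out={f,r}
  b1: in={f,r} out={f,r}
  b2: in={f,r} out={f,r}
  b3: in={f,r} out={f,r}
  b4: in={r} out={f,q,r}
  b5: in={q} out=∅

Conflict graph:
  f: {j,q,r}
  j: {f,r}
  q: {f,r}
  r: {f,j,q}

N(q) = ["f", "r"]

Answer: ["f", "r"]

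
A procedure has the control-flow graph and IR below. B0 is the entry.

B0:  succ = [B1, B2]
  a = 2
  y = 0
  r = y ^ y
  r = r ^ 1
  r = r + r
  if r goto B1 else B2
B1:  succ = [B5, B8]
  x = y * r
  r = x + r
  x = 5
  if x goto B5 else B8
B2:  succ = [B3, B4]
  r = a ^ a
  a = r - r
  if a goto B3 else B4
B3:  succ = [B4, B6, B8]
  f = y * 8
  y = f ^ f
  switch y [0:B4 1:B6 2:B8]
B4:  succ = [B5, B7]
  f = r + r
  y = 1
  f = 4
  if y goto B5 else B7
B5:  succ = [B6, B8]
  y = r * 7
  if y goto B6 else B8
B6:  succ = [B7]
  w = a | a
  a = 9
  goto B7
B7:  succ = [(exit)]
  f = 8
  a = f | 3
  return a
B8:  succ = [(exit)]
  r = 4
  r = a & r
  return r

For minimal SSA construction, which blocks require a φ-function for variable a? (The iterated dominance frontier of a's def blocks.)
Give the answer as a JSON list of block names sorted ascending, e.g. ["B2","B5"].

idom tree: B1←B0 B2←B0 B3←B2 B4←B2 B5←B0 B6←B0 B7←B0 B8←B0
Join-block Dom:
  B4: preds {B2,B3}: {B0,B2} ∩ {B0,B2,B3} = {B0,B2}; idom=B2
  B5: preds {B1,B4}: {B0,B1} ∩ {B0,B2,B4} = {B0}; idom=B0
  B6: preds {B3,B5}: {B0,B2,B3} ∩ {B0,B5} = {B0}; idom=B0
  B7: preds {B4,B6}: {B0,B2,B4} ∩ {B0,B6} = {B0}; idom=B0
  B8: preds {B1,B3,B5}: {B0,B1} ∩ {B0,B2,B3} ∩ {B0,B5} = {B0}; idom=B0

DF walk-up:
  B4←B2: walk · to B2
  B4←B3: walk B3 to B2
  B5←B1: walk B1 to B0
  B5←B4: walk B4→B2 to B0
  B6←B3: walk B3→B2 to B0
  B6←B5: walk B5 to B0
  B7←B4: walk B4→B2 to B0
  B7←B6: walk B6 to B0
  B8←B1: walk B1 to B0
  B8←B3: walk B3→B2 to B0
  B8←B5: walk B5 to B0
  B0: DF=∅
  B1: DF={B5,B8}
  B2: DF={B5,B6,B7,B8}
  B3: DF={B4,B6,B8}
  B4: DF={B5,B7}
  B5: DF={B6,B8}
  B6: DF={B7}
  B7: DF=∅
  B8: DF=∅

φ for a: defs {B0,B2,B6,B7}
  DF⁺ = {B5,B6,B7,B8}

Answer: ["B5", "B6", "B7", "B8"]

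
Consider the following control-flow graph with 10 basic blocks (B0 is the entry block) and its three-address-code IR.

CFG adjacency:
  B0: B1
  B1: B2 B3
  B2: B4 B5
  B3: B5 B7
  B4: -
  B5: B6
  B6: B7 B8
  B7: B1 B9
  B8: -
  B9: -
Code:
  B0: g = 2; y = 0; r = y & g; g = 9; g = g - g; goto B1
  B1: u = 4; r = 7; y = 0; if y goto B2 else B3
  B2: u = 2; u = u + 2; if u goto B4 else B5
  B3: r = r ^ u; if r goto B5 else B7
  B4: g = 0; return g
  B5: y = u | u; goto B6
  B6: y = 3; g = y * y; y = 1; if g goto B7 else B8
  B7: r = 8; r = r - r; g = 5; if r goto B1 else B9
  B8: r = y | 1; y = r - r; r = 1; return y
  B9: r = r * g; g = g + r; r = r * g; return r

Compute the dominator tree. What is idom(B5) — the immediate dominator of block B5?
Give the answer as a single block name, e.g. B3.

Answer: B1

Working:
idom tree: B1←B0 B2←B1 B3←B1 B4←B2 B5←B1 B6←B5 B7←B1 B8←B6 B9←B7
Dom∩ at merges:
  B1: preds {B0,B7}: {B0} ∩ {B0,B1,B7} = {B0}; idom=B0
  B5: preds {B2,B3}: {B0,B1,B2} ∩ {B0,B1,B3} = {B0,B1}; idom=B1
  B7: preds {B3,B6}: {B0,B1,B3} ∩ {B0,B1,B5,B6} = {B0,B1}; idom=B1

idom(B5) = B1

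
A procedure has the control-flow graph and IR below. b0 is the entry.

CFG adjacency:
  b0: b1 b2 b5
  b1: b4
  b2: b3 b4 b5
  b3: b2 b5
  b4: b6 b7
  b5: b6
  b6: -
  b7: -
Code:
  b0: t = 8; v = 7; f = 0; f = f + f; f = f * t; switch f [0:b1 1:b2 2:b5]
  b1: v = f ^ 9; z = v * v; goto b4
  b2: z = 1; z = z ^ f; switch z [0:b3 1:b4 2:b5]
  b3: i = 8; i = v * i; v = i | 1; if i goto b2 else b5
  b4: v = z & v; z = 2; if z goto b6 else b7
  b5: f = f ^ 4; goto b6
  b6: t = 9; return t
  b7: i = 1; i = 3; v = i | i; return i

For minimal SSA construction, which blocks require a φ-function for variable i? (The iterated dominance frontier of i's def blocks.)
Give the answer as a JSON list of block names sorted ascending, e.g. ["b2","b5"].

idom tree: b1←b0 b2←b0 b3←b2 b4←b0 b5←b0 b6←b0 b7←b4
Dom∩ at merges:
  b2: preds {b0,b3}: {b0} ∩ {b0,b2,b3} = {b0}; idom=b0
  b4: preds {b1,b2}: {b0,b1} ∩ {b0,b2} = {b0}; idom=b0
  b5: preds {b0,b2,b3}: {b0} ∩ {b0,b2} ∩ {b0,b2,b3} = {b0}; idom=b0
  b6: preds {b4,b5}: {b0,b4} ∩ {b0,b5} = {b0}; idom=b0

DF derivation:
  join b2 pred b0: · stop@b0
  join b2 pred b3: b3→b2 stop@b0
  join b4 pred b1: b1 stop@b0
  join b4 pred b2: b2 stop@b0
  join b5 pred b0: · stop@b0
  join b5 pred b2: b2 stop@b0
  join b5 pred b3: b3→b2 stop@b0
  join b6 pred b4: b4 stop@b0
  join b6 pred b5: b5 stop@b0
  b0: DF=∅
  b1: DF={b4}
  b2: DF={b2,b4,b5}
  b3: DF={b2,b5}
  b4: DF={b6}
  b5: DF={b6}
  b6: DF=∅
  b7: DF=∅

φ for i: defs {b3,b7}
  DF⁺ = {b2,b4,b5,b6}

Answer: ["b2", "b4", "b5", "b6"]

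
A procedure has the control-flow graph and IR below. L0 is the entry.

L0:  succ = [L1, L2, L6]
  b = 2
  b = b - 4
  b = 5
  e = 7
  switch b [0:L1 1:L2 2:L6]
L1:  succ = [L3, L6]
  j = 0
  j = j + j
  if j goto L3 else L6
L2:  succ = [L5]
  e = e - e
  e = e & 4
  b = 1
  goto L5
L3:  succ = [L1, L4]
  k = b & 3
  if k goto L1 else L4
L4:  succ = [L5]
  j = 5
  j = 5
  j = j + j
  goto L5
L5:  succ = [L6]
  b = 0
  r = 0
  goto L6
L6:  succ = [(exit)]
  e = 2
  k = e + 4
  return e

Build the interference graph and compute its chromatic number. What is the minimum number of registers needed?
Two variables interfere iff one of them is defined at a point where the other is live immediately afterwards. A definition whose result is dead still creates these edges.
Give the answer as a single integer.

Answer: 3

Derivation:
def/use:
  L0 def {b,e} use ∅
  L1 def {j} use ∅
  L2 def {b,e} use {e}
  L3 def {k} use {b}
  L4 def {j} use ∅
  L5 def {b,r} use ∅
  L6 def {e,k} use ∅

Liveness:
  L0: in=∅ out={b,e}
  L1: in={b} out={b}
  L2: in={e} out=∅
  L3: in={b} out={b}
  L4: in=∅ out=∅
  L5: in=∅ out=∅
  L6: in=∅ out=∅

Conflict graph:
  b: {e,j,k}
  e: {b,k}
  j: {b}
  k: {b,e}
  r: ∅

Chromatic number:
  clique {b,e,k} ⇒ need ≥ 3
  3-colouring: c0={b,r}  c1={e,j}  c2={k}
  χ = 3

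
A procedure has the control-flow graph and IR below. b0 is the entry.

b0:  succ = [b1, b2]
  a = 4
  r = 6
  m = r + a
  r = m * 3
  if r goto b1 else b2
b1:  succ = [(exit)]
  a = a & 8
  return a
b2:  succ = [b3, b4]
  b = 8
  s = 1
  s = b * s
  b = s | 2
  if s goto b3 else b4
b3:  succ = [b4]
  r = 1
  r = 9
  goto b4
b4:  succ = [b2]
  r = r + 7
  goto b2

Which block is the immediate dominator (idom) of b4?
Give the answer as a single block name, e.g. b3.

idom tree: b1←b0 b2←b0 b3←b2 b4←b2
Join-block Dom:
  b2: preds {b0,b4}: {b0} ∩ {b0,b2,b4} = {b0}; idom=b0
  b4: preds {b2,b3}: {b0,b2} ∩ {b0,b2,b3} = {b0,b2}; idom=b2

idom(b4) = b2

Answer: b2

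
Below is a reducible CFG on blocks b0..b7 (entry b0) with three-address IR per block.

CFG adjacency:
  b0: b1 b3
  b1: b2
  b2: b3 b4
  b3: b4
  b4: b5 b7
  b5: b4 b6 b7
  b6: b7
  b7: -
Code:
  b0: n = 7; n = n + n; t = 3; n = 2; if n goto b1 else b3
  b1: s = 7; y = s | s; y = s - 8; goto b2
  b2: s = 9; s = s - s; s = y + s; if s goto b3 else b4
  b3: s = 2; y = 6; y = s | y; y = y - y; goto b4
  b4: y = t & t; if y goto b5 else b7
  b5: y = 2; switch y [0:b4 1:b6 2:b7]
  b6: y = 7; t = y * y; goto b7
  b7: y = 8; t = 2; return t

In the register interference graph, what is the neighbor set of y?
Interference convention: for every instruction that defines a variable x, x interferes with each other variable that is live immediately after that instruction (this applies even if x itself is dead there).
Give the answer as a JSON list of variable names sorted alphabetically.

Answer: ["s", "t"]

Derivation:
Per-block:
  b0: {n,t} / ∅
  b1: {s,y} / ∅
  b2: {s} / {y}
  b3: {s,y} / ∅
  b4: {y} / {t}
  b5: {y} / ∅
  b6: {t,y} / ∅
  b7: {t,y} / ∅

Liveness:
  b0 li=∅ lo={t}
  b1 li={t} lo={t,y}
  b2 li={t,y} lo={t}
  b3 li={t} lo={t}
  b4 li={t} lo={t}
  b5 li={t} lo={t}
  b6 li=∅ lo=∅
  b7 li=∅ lo=∅

Conflict graph:
  n↔{t}
  s↔{t,y}
  t↔{n,s,y}
  y↔{s,t}

N(y) = ["s", "t"]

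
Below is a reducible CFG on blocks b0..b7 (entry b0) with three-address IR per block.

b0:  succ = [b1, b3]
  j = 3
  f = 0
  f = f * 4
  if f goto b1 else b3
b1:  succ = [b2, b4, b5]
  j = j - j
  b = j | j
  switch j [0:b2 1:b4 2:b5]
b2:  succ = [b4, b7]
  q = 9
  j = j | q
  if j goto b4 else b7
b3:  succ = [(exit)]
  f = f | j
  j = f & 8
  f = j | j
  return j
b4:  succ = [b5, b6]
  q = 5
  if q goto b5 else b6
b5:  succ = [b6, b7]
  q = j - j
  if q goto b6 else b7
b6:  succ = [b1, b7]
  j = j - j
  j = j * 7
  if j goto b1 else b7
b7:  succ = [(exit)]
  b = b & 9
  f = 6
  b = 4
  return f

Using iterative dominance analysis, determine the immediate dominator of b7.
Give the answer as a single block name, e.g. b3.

Answer: b1

Derivation:
idom tree: b1←b0 b2←b1 b3←b0 b4←b1 b5←b1 b6←b1 b7←b1
Join-block Dom:
  b1: preds {b0,b6}: {b0} ∩ {b0,b1,b6} = {b0}; idom=b0
  b4: preds {b1,b2}: {b0,b1} ∩ {b0,b1,b2} = {b0,b1}; idom=b1
  b5: preds {b1,b4}: {b0,b1} ∩ {b0,b1,b4} = {b0,b1}; idom=b1
  b6: preds {b4,b5}: {b0,b1,b4} ∩ {b0,b1,b5} = {b0,b1}; idom=b1
  b7: preds {b2,b5,b6}: {b0,b1,b2} ∩ {b0,b1,b5} ∩ {b0,b1,b6} = {b0,b1}; idom=b1

idom(b7) = b1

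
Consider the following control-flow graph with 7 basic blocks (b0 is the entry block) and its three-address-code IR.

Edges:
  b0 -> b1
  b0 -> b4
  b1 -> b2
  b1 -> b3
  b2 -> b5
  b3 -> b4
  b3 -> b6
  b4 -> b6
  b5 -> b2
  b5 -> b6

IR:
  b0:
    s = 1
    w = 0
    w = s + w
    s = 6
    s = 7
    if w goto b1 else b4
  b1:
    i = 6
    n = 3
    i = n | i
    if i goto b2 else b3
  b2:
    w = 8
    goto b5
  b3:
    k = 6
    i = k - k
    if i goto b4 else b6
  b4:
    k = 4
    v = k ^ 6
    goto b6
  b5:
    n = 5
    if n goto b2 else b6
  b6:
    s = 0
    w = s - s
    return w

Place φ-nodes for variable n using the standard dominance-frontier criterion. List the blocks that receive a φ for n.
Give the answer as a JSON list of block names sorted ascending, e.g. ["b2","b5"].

Answer: ["b2", "b4", "b6"]

Working:
idom tree: b1←b0 b2←b1 b3←b1 b4←b0 b5←b2 b6←b0
Dom∩ at merges:
  b2: preds {b1,b5}: {b0,b1} ∩ {b0,b1,b2,b5} = {b0,b1}; idom=b1
  b4: preds {b0,b3}: {b0} ∩ {b0,b1,b3} = {b0}; idom=b0
  b6: preds {b3,b4,b5}: {b0,b1,b3} ∩ {b0,b4} ∩ {b0,b1,b2,b5} = {b0}; idom=b0

DF walk-up:
  b2←b1: walk · to b1
  b2←b5: walk b5→b2 to b1
  b4←b0: walk · to b0
  b4←b3: walk b3→b1 to b0
  b6←b3: walk b3→b1 to b0
  b6←b4: walk b4 to b0
  b6←b5: walk b5→b2→b1 to b0
  DF(b0)=∅
  DF(b1)={b4,b6}
  DF(b2)={b2,b6}
  DF(b3)={b4,b6}
  DF(b4)={b6}
  DF(b5)={b2,b6}
  DF(b6)=∅

φ for n: defs {b1,b5}
  DF⁺ = {b2,b4,b6}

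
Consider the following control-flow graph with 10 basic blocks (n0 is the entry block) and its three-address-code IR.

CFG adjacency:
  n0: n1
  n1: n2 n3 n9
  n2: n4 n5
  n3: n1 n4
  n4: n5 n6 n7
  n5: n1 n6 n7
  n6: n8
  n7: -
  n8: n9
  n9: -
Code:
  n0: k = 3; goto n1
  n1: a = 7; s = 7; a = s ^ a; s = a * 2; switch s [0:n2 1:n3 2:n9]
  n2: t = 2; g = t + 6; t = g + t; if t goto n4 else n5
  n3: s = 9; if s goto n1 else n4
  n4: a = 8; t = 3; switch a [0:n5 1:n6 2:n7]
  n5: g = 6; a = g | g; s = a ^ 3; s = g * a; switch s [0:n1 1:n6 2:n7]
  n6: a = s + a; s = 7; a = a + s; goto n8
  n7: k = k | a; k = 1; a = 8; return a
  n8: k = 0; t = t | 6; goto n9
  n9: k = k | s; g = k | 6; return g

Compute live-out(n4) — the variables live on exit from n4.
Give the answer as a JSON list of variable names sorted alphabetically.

Answer: ["a", "k", "s", "t"]

Working:
Block summaries:
  n0: def={k} ue=∅
  n1: def={a,s} ue=∅
  n2: def={g,t} ue=∅
  n3: def={s} ue=∅
  n4: def={a,t} ue=∅
  n5: def={a,g,s} ue=∅
  n6: def={a,s} ue={a,s}
  n7: def={a,k} ue={a,k}
  n8: def={k,t} ue={t}
  n9: def={g,k} ue={k,s}

Liveness:
  n0 li=∅ lo={k}
  n1 li={k} lo={k,s}
  n2 li={k,s} lo={k,s,t}
  n3 li={k} lo={k,s}
  n4 li={k,s} lo={a,k,s,t}
  n5 li={k,t} lo={a,k,s,t}
  n6 li={a,s,t} lo={s,t}
  n7 li={a,k} lo=∅
  n8 li={s,t} lo={k,s}
  n9 li={k,s} lo=∅

live-out(n4) = ["a", "k", "s", "t"]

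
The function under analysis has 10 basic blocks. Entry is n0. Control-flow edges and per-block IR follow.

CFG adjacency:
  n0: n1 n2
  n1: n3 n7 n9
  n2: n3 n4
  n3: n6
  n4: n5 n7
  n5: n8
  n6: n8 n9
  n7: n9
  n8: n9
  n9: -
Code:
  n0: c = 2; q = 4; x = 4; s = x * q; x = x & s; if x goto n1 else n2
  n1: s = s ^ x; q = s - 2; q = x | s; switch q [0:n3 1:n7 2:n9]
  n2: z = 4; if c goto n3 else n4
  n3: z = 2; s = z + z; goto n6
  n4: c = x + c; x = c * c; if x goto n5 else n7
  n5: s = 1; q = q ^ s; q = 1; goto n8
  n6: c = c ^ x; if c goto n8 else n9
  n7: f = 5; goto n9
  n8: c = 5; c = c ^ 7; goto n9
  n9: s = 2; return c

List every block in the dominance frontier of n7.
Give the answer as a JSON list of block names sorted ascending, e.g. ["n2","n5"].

idom tree: n1←n0 n2←n0 n3←n0 n4←n2 n5←n4 n6←n3 n7←n0 n8←n0 n9←n0
Join-block Dom:
  n3: preds {n1,n2}: {n0,n1} ∩ {n0,n2} = {n0}; idom=n0
  n7: preds {n1,n4}: {n0,n1} ∩ {n0,n2,n4} = {n0}; idom=n0
  n8: preds {n5,n6}: {n0,n2,n4,n5} ∩ {n0,n3,n6} = {n0}; idom=n0
  n9: preds {n1,n6,n7,n8}: {n0,n1} ∩ {n0,n3,n6} ∩ {n0,n7} ∩ {n0,n8} = {n0}; idom=n0

DF derivation:
  n3←n1: walk n1 to n0
  n3←n2: walk n2 to n0
  n7←n1: walk n1 to n0
  n7←n4: walk n4→n2 to n0
  n8←n5: walk n5→n4→n2 to n0
  n8←n6: walk n6→n3 to n0
  n9←n1: walk n1 to n0
  n9←n6: walk n6→n3 to n0
  n9←n7: walk n7 to n0
  n9←n8: walk n8 to n0
  DF(n0)=∅
  DF(n1)={n3,n7,n9}
  DF(n2)={n3,n7,n8}
  DF(n3)={n8,n9}
  DF(n4)={n7,n8}
  DF(n5)={n8}
  DF(n6)={n8,n9}
  DF(n7)={n9}
  DF(n8)={n9}
  DF(n9)=∅

DF(n7) = ["n9"]

Answer: ["n9"]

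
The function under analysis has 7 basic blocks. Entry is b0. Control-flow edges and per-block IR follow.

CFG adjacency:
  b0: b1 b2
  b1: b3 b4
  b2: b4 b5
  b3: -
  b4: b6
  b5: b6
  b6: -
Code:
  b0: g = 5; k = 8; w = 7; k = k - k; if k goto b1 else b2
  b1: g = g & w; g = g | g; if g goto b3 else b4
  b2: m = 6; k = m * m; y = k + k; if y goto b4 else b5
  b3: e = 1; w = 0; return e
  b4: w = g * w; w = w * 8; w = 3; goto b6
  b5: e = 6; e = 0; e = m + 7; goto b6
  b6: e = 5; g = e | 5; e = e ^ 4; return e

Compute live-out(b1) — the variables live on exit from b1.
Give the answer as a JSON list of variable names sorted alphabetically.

def/use:
  b0: {g,k,w} / ∅
  b1: {g} / {g,w}
  b2: {k,m,y} / ∅
  b3: {e,w} / ∅
  b4: {w} / {g,w}
  b5: {e} / {m}
  b6: {e,g} / ∅

Backward fixpoint:
  b0 li=∅ lo={g,w}
  b1 li={g,w} lo={g,w}
  b2 li={g,w} lo={g,m,w}
  b3 li=∅ lo=∅
  b4 li={g,w} lo=∅
  b5 li={m} lo=∅
  b6 li=∅ lo=∅

live-out(b1) = ["g", "w"]

Answer: ["g", "w"]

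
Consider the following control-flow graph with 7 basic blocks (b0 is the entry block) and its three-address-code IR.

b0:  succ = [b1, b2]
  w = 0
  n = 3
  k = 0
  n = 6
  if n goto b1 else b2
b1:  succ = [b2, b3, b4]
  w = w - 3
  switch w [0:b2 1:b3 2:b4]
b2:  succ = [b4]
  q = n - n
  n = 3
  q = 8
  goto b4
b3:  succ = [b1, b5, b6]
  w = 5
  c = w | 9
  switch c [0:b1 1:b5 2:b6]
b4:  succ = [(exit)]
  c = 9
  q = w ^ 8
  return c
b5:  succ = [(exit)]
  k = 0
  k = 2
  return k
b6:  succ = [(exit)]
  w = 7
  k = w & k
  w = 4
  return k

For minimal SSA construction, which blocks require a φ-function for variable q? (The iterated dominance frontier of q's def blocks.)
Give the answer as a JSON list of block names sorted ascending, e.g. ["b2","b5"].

Answer: ["b4"]

Derivation:
idom tree: b1←b0 b2←b0 b3←b1 b4←b0 b5←b3 b6←b3
Dom at joins:
  b1: preds {b0,b3}: {b0} ∩ {b0,b1,b3} = {b0}; idom=b0
  b2: preds {b0,b1}: {b0} ∩ {b0,b1} = {b0}; idom=b0
  b4: preds {b1,b2}: {b0,b1} ∩ {b0,b2} = {b0}; idom=b0

Frontier:
  join b1 pred b0: · stop@b0
  join b1 pred b3: b3→b1 stop@b0
  join b2 pred b0: · stop@b0
  join b2 pred b1: b1 stop@b0
  join b4 pred b1: b1 stop@b0
  join b4 pred b2: b2 stop@b0
  b0: DF=∅
  b1: DF={b1,b2,b4}
  b2: DF={b4}
  b3: DF={b1}
  b4: DF=∅
  b5: DF=∅
  b6: DF=∅

φ for q: defs {b2,b4}
  DF⁺ = {b4}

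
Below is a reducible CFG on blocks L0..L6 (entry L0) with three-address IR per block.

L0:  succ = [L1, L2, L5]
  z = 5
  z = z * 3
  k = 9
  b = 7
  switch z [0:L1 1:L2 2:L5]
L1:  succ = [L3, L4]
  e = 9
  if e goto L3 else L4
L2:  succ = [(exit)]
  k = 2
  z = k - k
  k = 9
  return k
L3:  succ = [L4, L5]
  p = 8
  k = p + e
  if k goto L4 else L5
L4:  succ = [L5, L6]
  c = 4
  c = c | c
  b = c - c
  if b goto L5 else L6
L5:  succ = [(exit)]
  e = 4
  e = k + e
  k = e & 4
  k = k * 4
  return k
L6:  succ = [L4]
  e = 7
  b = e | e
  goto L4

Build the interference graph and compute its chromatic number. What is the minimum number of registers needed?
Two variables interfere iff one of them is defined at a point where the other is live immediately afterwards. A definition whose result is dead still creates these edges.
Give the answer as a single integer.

Per-block:
  L0: {b,k,z} / ∅
  L1: {e} / ∅
  L2: {k,z} / ∅
  L3: {k,p} / {e}
  L4: {b,c} / ∅
  L5: {e,k} / {k}
  L6: {b,e} / ∅

Live sets:
  live L0: ∅→{k}
  live L1: {k}→{e,k}
  live L2: ∅→∅
  live L3: {e}→{k}
  live L4: {k}→{k}
  live L5: {k}→∅
  live L6: {k}→{k}

Conflict graph:
  b: {k,z}
  c: {k}
  e: {k,p}
  k: {b,c,e,z}
  p: {e}
  z: {b,k}

Colouring:
  lower bound: {b,k,z} mutually conflict ⇒ χ ≥ 3
  assign b→r1 c→r1 e→r1 k→r0 p→r0 z→r2 — no edge inside a register ⇒ χ ≤ 3
  χ = 3

Answer: 3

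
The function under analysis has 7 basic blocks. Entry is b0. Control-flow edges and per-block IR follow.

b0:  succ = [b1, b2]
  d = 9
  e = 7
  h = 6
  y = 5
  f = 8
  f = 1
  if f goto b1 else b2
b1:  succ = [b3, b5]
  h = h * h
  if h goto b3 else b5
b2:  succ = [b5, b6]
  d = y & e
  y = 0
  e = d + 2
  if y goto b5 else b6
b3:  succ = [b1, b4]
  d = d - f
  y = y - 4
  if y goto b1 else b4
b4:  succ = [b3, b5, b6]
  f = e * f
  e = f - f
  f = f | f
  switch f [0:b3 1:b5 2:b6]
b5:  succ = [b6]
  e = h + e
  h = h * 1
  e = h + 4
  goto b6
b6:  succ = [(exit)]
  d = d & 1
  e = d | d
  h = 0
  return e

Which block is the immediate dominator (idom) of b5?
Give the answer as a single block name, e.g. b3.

Answer: b0

Analysis:
idom tree: b1←b0 b2←b0 b3←b1 b4←b3 b5←b0 b6←b0
Join-block Dom:
  b1: preds {b0,b3}: {b0} ∩ {b0,b1,b3} = {b0}; idom=b0
  b3: preds {b1,b4}: {b0,b1} ∩ {b0,b1,b3,b4} = {b0,b1}; idom=b1
  b5: preds {b1,b2,b4}: {b0,b1} ∩ {b0,b2} ∩ {b0,b1,b3,b4} = {b0}; idom=b0
  b6: preds {b2,b4,b5}: {b0,b2} ∩ {b0,b1,b3,b4} ∩ {b0,b5} = {b0}; idom=b0

idom(b5) = b0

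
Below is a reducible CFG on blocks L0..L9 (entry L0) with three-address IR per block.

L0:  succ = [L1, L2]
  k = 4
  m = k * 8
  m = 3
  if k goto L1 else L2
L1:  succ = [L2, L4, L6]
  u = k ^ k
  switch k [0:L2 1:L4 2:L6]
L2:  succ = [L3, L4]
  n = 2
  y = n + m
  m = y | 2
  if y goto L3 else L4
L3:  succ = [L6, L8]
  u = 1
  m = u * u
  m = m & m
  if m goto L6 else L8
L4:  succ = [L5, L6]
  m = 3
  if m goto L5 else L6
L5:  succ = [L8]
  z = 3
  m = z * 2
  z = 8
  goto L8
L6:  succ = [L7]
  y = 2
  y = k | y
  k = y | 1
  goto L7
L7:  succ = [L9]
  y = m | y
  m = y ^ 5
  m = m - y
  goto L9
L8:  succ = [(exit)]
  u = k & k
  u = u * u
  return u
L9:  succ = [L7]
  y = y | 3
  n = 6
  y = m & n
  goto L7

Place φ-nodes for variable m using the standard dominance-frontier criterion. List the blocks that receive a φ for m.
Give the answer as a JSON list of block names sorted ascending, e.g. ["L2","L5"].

idom tree: L1←L0 L2←L0 L3←L2 L4←L0 L5←L4 L6←L0 L7←L6 L8←L0 L9←L7
Dom∩ at merges:
  L2: preds {L0,L1}: {L0} ∩ {L0,L1} = {L0}; idom=L0
  L4: preds {L1,L2}: {L0,L1} ∩ {L0,L2} = {L0}; idom=L0
  L6: preds {L1,L3,L4}: {L0,L1} ∩ {L0,L2,L3} ∩ {L0,L4} = {L0}; idom=L0
  L7: preds {L6,L9}: {L0,L6} ∩ {L0,L6,L7,L9} = {L0,L6}; idom=L6
  L8: preds {L3,L5}: {L0,L2,L3} ∩ {L0,L4,L5} = {L0}; idom=L0

DF derivation:
  L2←L0: walk · to L0
  L2←L1: walk L1 to L0
  L4←L1: walk L1 to L0
  L4←L2: walk L2 to L0
  L6←L1: walk L1 to L0
  L6←L3: walk L3→L2 to L0
  L6←L4: walk L4 to L0
  L7←L6: walk · to L6
  L7←L9: walk L9→L7 to L6
  L8←L3: walk L3→L2 to L0
  L8←L5: walk L5→L4 to L0
  L0: DF=∅
  L1: DF={L2,L4,L6}
  L2: DF={L4,L6,L8}
  L3: DF={L6,L8}
  L4: DF={L6,L8}
  L5: DF={L8}
  L6: DF=∅
  L7: DF={L7}
  L8: DF=∅
  L9: DF={L7}

φ for m: defs {L0,L2,L3,L4,L5,L7}
  DF⁺ = {L4,L6,L7,L8}

Answer: ["L4", "L6", "L7", "L8"]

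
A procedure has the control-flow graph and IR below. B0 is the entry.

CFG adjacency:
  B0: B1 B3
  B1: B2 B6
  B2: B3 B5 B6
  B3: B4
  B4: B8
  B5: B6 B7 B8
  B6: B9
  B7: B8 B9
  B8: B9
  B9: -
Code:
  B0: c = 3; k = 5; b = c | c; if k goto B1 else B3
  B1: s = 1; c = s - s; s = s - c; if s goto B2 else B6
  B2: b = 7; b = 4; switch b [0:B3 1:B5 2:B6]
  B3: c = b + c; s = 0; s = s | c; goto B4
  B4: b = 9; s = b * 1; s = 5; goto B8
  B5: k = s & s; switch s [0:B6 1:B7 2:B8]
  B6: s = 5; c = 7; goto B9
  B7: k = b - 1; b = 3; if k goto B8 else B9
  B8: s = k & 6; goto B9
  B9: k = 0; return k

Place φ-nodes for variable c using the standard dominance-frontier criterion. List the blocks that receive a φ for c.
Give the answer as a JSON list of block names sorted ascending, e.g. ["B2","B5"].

idom tree: B1←B0 B2←B1 B3←B0 B4←B3 B5←B2 B6←B1 B7←B5 B8←B0 B9←B0
Join-block Dom:
  B3: preds {B0,B2}: {B0} ∩ {B0,B1,B2} = {B0}; idom=B0
  B6: preds {B1,B2,B5}: {B0,B1} ∩ {B0,B1,B2} ∩ {B0,B1,B2,B5} = {B0,B1}; idom=B1
  B8: preds {B4,B5,B7}: {B0,B3,B4} ∩ {B0,B1,B2,B5} ∩ {B0,B1,B2,B5,B7} = {B0}; idom=B0
  B9: preds {B6,B7,B8}: {B0,B1,B6} ∩ {B0,B1,B2,B5,B7} ∩ {B0,B8} = {B0}; idom=B0

DF derivation:
  join B3 pred B0: · stop@B0
  join B3 pred B2: B2→B1 stop@B0
  join B6 pred B1: · stop@B1
  join B6 pred B2: B2 stop@B1
  join B6 pred B5: B5→B2 stop@B1
  join B8 pred B4: B4→B3 stop@B0
  join B8 pred B5: B5→B2→B1 stop@B0
  join B8 pred B7: B7→B5→B2→B1 stop@B0
  join B9 pred B6: B6→B1 stop@B0
  join B9 pred B7: B7→B5→B2→B1 stop@B0
  join B9 pred B8: B8 stop@B0
  DF(B0)=∅
  DF(B1)={B3,B8,B9}
  DF(B2)={B3,B6,B8,B9}
  DF(B3)={B8}
  DF(B4)={B8}
  DF(B5)={B6,B8,B9}
  DF(B6)={B9}
  DF(B7)={B8,B9}
  DF(B8)={B9}
  DF(B9)=∅

φ for c: defs {B0,B1,B3,B6}
  DF⁺ = {B3,B8,B9}

Answer: ["B3", "B8", "B9"]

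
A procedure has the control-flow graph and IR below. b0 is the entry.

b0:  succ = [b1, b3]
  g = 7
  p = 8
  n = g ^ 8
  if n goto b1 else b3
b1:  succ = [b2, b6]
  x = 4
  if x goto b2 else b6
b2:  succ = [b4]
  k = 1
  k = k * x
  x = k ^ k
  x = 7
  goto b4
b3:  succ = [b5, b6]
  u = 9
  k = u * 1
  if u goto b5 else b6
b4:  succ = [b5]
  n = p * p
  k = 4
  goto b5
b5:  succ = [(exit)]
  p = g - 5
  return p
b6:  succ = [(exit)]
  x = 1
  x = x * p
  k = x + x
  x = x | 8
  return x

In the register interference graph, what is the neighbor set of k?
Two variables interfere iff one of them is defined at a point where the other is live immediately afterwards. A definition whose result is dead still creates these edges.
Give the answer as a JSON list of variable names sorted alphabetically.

Answer: ["g", "p", "u", "x"]

Analysis:
def/use:
  b0 def {g,n,p} use ∅
  b1 def {x} use ∅
  b2 def {k,x} use {x}
  b3 def {k,u} use ∅
  b4 def {k,n} use {p}
  b5 def {p} use {g}
  b6 def {k,x} use {p}

Live sets:
  b0 li=∅ lo={g,p}
  b1 li={g,p} lo={g,p,x}
  b2 li={g,p,x} lo={g,p}
  b3 li={g,p} lo={g,p}
  b4 li={g,p} lo={g}
  b5 li={g} lo=∅
  b6 li={p} lo=∅

Conflict graph:
  g↔{k,n,p,u,x}
  k↔{g,p,u,x}
  n↔{g,p}
  p↔{g,k,n,u,x}
  u↔{g,k,p}
  x↔{g,k,p}

N(k) = ["g", "p", "u", "x"]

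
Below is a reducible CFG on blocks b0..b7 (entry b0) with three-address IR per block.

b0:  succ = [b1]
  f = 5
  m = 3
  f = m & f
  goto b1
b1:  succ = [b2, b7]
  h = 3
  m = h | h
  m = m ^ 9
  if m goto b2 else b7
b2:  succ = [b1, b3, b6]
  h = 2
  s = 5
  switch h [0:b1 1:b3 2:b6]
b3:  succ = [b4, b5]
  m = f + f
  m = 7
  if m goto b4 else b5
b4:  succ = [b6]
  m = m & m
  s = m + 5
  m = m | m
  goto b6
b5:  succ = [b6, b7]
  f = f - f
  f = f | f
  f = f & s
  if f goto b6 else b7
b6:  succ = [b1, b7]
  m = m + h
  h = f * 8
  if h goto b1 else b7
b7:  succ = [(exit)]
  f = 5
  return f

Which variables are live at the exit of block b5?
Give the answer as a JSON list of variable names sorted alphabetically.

Answer: ["f", "h", "m"]

Derivation:
Block summaries:
  b0: {f,m} / ∅
  b1: {h,m} / ∅
  b2: {h,s} / ∅
  b3: {m} / {f}
  b4: {m,s} / {m}
  b5: {f} / {f,s}
  b6: {h,m} / {f,h,m}
  b7: {f} / ∅

Backward fixpoint:
  live b0: ∅→{f}
  live b1: {f}→{f,m}
  live b2: {f,m}→{f,h,m,s}
  live b3: {f,h,s}→{f,h,m,s}
  live b4: {f,h,m}→{f,h,m}
  live b5: {f,h,m,s}→{f,h,m}
  live b6: {f,h,m}→{f}
  live b7: ∅→∅

live-out(b5) = ["f", "h", "m"]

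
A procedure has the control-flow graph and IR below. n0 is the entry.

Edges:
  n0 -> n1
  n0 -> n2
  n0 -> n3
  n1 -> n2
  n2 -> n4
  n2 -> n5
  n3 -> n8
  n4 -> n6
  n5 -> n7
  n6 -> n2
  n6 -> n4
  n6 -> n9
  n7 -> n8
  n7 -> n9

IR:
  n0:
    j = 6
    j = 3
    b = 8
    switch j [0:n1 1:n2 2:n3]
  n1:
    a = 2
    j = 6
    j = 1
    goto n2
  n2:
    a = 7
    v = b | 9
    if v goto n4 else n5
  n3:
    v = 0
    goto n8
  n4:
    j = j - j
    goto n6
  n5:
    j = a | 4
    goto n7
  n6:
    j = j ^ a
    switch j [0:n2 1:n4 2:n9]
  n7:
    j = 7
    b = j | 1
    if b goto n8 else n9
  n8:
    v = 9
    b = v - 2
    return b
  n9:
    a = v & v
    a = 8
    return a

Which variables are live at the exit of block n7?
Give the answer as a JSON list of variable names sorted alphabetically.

Per-block:
  n0: {b,j} / ∅
  n1: {a,j} / ∅
  n2: {a,v} / {b}
  n3: {v} / ∅
  n4: {j} / {j}
  n5: {j} / {a}
  n6: {j} / {a,j}
  n7: {b,j} / ∅
  n8: {b,v} / ∅
  n9: {a} / {v}

Backward fixpoint:
  n0: in=∅ out={b,j}
  n1: in={b} out={b,j}
  n2: in={b,j} out={a,b,j,v}
  n3: in=∅ out=∅
  n4: in={a,b,j,v} out={a,b,j,v}
  n5: in={a,v} out={v}
  n6: in={a,b,j,v} out={a,b,j,v}
  n7: in={v} out={v}
  n8: in=∅ out=∅
  n9: in={v} out=∅

live-out(n7) = ["v"]

Answer: ["v"]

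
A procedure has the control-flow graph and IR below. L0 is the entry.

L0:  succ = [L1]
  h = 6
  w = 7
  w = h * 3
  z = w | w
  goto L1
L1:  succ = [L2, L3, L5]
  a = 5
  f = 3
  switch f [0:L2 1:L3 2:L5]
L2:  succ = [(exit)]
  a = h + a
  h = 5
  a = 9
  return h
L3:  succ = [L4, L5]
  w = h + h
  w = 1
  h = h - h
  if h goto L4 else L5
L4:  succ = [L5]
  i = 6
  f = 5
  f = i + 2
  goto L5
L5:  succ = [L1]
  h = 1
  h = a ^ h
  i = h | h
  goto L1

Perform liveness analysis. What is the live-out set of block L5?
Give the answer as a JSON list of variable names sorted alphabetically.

Answer: ["h"]

Analysis:
Block summaries:
  L0: {h,w,z} / ∅
  L1: {a,f} / ∅
  L2: {a,h} / {a,h}
  L3: {h,w} / {h}
  L4: {f,i} / ∅
  L5: {h,i} / {a}

Backward fixpoint:
  live L0: ∅→{h}
  live L1: {h}→{a,h}
  live L2: {a,h}→∅
  live L3: {a,h}→{a}
  live L4: {a}→{a}
  live L5: {a}→{h}

live-out(L5) = ["h"]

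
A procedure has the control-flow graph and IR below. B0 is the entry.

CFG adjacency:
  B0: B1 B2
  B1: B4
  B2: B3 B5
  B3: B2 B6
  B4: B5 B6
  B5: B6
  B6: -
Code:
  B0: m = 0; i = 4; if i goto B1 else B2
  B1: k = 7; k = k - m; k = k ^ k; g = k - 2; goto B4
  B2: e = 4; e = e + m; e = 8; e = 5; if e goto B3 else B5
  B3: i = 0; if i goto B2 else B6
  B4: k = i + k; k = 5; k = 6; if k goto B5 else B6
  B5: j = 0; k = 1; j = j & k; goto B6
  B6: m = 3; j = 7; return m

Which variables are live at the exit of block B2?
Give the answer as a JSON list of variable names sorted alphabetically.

def/use:
  B0: def={i,m} ue=∅
  B1: def={g,k} ue={m}
  B2: def={e} ue={m}
  B3: def={i} ue=∅
  B4: def={k} ue={i,k}
  B5: def={j,k} ue=∅
  B6: def={j,m} ue=∅

Backward fixpoint:
  B0: in=∅ out={i,m}
  B1: in={i,m} out={i,k}
  B2: in={m} out={m}
  B3: in={m} out={m}
  B4: in={i,k} out=∅
  B5: in=∅ out=∅
  B6: in=∅ out=∅

live-out(B2) = ["m"]

Answer: ["m"]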